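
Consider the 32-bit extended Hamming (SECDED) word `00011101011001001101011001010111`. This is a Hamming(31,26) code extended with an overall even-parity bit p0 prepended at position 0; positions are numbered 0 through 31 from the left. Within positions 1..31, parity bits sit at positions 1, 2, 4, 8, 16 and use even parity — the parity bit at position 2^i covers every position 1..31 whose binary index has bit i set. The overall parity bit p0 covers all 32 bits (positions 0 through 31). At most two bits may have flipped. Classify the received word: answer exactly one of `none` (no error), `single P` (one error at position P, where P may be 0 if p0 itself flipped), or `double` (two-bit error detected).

single 4

s1: b1⊕b3⊕b5⊕b7⊕b9⊕b11⊕b13⊕b15⊕b17⊕b19⊕b21⊕b23⊕b25⊕b27⊕b29⊕b31 = 0⊕1⊕1⊕1⊕1⊕0⊕1⊕0⊕1⊕1⊕1⊕0⊕1⊕1⊕1⊕1 = 0
s2: b2⊕b3⊕b6⊕b7⊕b10⊕b11⊕b14⊕b15⊕b18⊕b19⊕b22⊕b23⊕b26⊕b27⊕b30⊕b31 = 0⊕1⊕0⊕1⊕1⊕0⊕0⊕0⊕0⊕1⊕1⊕0⊕0⊕1⊕1⊕1 = 0
s4: b4⊕b5⊕b6⊕b7⊕b12⊕b13⊕b14⊕b15⊕b20⊕b21⊕b22⊕b23⊕b28⊕b29⊕b30⊕b31 = 1⊕1⊕0⊕1⊕0⊕1⊕0⊕0⊕0⊕1⊕1⊕0⊕0⊕1⊕1⊕1 = 1
s8: b8⊕b9⊕b10⊕b11⊕b12⊕b13⊕b14⊕b15⊕b24⊕b25⊕b26⊕b27⊕b28⊕b29⊕b30⊕b31 = 0⊕1⊕1⊕0⊕0⊕1⊕0⊕0⊕0⊕1⊕0⊕1⊕0⊕1⊕1⊕1 = 0
s16: b16⊕b17⊕b18⊕b19⊕b20⊕b21⊕b22⊕b23⊕b24⊕b25⊕b26⊕b27⊕b28⊕b29⊕b30⊕b31 = 1⊕1⊕0⊕1⊕0⊕1⊕1⊕0⊕0⊕1⊕0⊕1⊕0⊕1⊕1⊕1 = 0
Syndrome (s16...s1) = 00100 → position 4.
Overall parity (XOR of all 32 bits, including p0): 0⊕0⊕0⊕1⊕1⊕1⊕0⊕1⊕0⊕1⊕1⊕0⊕0⊕1⊕0⊕0⊕1⊕1⊕0⊕1⊕0⊕1⊕1⊕0⊕0⊕1⊕0⊕1⊕0⊕1⊕1⊕1 = 1
Overall=1, syndrome position=4 → single-bit error at position 4.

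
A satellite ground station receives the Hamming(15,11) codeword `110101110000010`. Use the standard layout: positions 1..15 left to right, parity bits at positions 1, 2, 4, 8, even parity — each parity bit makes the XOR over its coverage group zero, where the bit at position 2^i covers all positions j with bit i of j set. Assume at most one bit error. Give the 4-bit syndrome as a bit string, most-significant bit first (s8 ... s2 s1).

0000

s1: b1⊕b3⊕b5⊕b7⊕b9⊕b11⊕b13⊕b15 = 1⊕0⊕0⊕1⊕0⊕0⊕0⊕0 = 0
s2: b2⊕b3⊕b6⊕b7⊕b10⊕b11⊕b14⊕b15 = 1⊕0⊕1⊕1⊕0⊕0⊕1⊕0 = 0
s4: b4⊕b5⊕b6⊕b7⊕b12⊕b13⊕b14⊕b15 = 1⊕0⊕1⊕1⊕0⊕0⊕1⊕0 = 0
s8: b8⊕b9⊕b10⊕b11⊕b12⊕b13⊕b14⊕b15 = 1⊕0⊕0⊕0⊕0⊕0⊕1⊕0 = 0
Syndrome (s8...s1) = 0000 → position 0 (no error).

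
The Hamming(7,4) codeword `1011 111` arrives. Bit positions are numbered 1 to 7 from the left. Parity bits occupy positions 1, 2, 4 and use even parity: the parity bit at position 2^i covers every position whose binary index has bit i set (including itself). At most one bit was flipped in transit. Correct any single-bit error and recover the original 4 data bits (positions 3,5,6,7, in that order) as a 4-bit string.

1111

s1: b1⊕b3⊕b5⊕b7 = 1⊕1⊕1⊕1 = 0
s2: b2⊕b3⊕b6⊕b7 = 0⊕1⊕1⊕1 = 1
s4: b4⊕b5⊕b6⊕b7 = 1⊕1⊕1⊕1 = 0
Syndrome (s4...s1) = 010 → position 2.
Flip bit 2: corrected codeword = 1111111
Data bits at positions 3,5,6,7: 1111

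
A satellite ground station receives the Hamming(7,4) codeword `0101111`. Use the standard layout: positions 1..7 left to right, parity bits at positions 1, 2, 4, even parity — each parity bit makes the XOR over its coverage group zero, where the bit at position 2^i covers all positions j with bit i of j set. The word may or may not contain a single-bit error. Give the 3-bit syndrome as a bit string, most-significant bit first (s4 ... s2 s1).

s1: b1⊕b3⊕b5⊕b7 = 0⊕0⊕1⊕1 = 0
s2: b2⊕b3⊕b6⊕b7 = 1⊕0⊕1⊕1 = 1
s4: b4⊕b5⊕b6⊕b7 = 1⊕1⊕1⊕1 = 0
Syndrome (s4...s1) = 010 → position 2.

010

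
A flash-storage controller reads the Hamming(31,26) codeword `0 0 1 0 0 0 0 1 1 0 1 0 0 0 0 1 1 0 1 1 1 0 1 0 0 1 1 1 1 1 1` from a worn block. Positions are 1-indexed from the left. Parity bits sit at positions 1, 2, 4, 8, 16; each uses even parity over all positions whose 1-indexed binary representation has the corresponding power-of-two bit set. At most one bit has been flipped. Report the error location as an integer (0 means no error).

12

s1: b1⊕b3⊕b5⊕b7⊕b9⊕b11⊕b13⊕b15⊕b17⊕b19⊕b21⊕b23⊕b25⊕b27⊕b29⊕b31 = 0⊕1⊕0⊕0⊕1⊕1⊕0⊕0⊕1⊕1⊕1⊕1⊕0⊕1⊕1⊕1 = 0
s2: b2⊕b3⊕b6⊕b7⊕b10⊕b11⊕b14⊕b15⊕b18⊕b19⊕b22⊕b23⊕b26⊕b27⊕b30⊕b31 = 0⊕1⊕0⊕0⊕0⊕1⊕0⊕0⊕0⊕1⊕0⊕1⊕1⊕1⊕1⊕1 = 0
s4: b4⊕b5⊕b6⊕b7⊕b12⊕b13⊕b14⊕b15⊕b20⊕b21⊕b22⊕b23⊕b28⊕b29⊕b30⊕b31 = 0⊕0⊕0⊕0⊕0⊕0⊕0⊕0⊕1⊕1⊕0⊕1⊕1⊕1⊕1⊕1 = 1
s8: b8⊕b9⊕b10⊕b11⊕b12⊕b13⊕b14⊕b15⊕b24⊕b25⊕b26⊕b27⊕b28⊕b29⊕b30⊕b31 = 1⊕1⊕0⊕1⊕0⊕0⊕0⊕0⊕0⊕0⊕1⊕1⊕1⊕1⊕1⊕1 = 1
s16: b16⊕b17⊕b18⊕b19⊕b20⊕b21⊕b22⊕b23⊕b24⊕b25⊕b26⊕b27⊕b28⊕b29⊕b30⊕b31 = 1⊕1⊕0⊕1⊕1⊕1⊕0⊕1⊕0⊕0⊕1⊕1⊕1⊕1⊕1⊕1 = 0
Syndrome (s16...s1) = 01100 → position 12.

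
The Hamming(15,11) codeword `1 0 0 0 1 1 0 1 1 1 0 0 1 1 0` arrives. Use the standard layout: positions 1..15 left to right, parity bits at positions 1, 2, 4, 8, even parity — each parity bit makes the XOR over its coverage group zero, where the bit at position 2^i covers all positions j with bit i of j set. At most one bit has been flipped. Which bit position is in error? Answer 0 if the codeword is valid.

10

s1: b1⊕b3⊕b5⊕b7⊕b9⊕b11⊕b13⊕b15 = 1⊕0⊕1⊕0⊕1⊕0⊕1⊕0 = 0
s2: b2⊕b3⊕b6⊕b7⊕b10⊕b11⊕b14⊕b15 = 0⊕0⊕1⊕0⊕1⊕0⊕1⊕0 = 1
s4: b4⊕b5⊕b6⊕b7⊕b12⊕b13⊕b14⊕b15 = 0⊕1⊕1⊕0⊕0⊕1⊕1⊕0 = 0
s8: b8⊕b9⊕b10⊕b11⊕b12⊕b13⊕b14⊕b15 = 1⊕1⊕1⊕0⊕0⊕1⊕1⊕0 = 1
Syndrome (s8...s1) = 1010 → position 10.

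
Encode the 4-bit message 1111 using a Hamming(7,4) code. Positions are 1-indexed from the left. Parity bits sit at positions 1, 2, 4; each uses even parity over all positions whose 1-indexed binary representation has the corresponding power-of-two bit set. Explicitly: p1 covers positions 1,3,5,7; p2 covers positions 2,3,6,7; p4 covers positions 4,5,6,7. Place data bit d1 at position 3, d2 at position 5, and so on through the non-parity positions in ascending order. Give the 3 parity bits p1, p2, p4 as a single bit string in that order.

111

Place data bits at non-power-of-two positions: b3=1, b5=1, b6=1, b7=1.
p1 = XOR of data positions {3,5,7} = 1⊕1⊕1 = 1
p2 = XOR of data positions {3,6,7} = 1⊕1⊕1 = 1
p4 = XOR of data positions {5,6,7} = 1⊕1⊕1 = 1
Parity bits p1,p2,p4 = 111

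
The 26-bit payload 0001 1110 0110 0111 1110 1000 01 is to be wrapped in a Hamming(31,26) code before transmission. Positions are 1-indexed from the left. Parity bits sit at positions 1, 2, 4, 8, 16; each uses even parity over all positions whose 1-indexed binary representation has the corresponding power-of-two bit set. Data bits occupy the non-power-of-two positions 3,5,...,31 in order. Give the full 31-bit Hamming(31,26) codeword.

0000001011100110001111110100001

Place data bits at non-power-of-two positions: b3=0, b5=0, b6=0, b7=1, b9=1, b10=1, b11=1, b12=0, b13=0, b14=1, b15=1, b17=0, b18=0, b19=1, b20=1, b21=1, b22=1, b23=1, b24=1, b25=0, b26=1, b27=0, b28=0, b29=0, b30=0, b31=1.
p1 = XOR of data positions {3,5,7,9,11,13,15,17,19,21,23,25,27,29,31} = 0⊕0⊕1⊕1⊕1⊕0⊕1⊕0⊕1⊕1⊕1⊕0⊕0⊕0⊕1 = 0
p2 = XOR of data positions {3,6,7,10,11,14,15,18,19,22,23,26,27,30,31} = 0⊕0⊕1⊕1⊕1⊕1⊕1⊕0⊕1⊕1⊕1⊕1⊕0⊕0⊕1 = 0
p4 = XOR of data positions {5,6,7,12,13,14,15,20,21,22,23,28,29,30,31} = 0⊕0⊕1⊕0⊕0⊕1⊕1⊕1⊕1⊕1⊕1⊕0⊕0⊕0⊕1 = 0
p8 = XOR of data positions {9,10,11,12,13,14,15,24,25,26,27,28,29,30,31} = 1⊕1⊕1⊕0⊕0⊕1⊕1⊕1⊕0⊕1⊕0⊕0⊕0⊕0⊕1 = 0
p16 = XOR of data positions {17,18,19,20,21,22,23,24,25,26,27,28,29,30,31} = 0⊕0⊕1⊕1⊕1⊕1⊕1⊕1⊕0⊕1⊕0⊕0⊕0⊕0⊕1 = 0
Codeword b1..b31 = 0000001011100110001111110100001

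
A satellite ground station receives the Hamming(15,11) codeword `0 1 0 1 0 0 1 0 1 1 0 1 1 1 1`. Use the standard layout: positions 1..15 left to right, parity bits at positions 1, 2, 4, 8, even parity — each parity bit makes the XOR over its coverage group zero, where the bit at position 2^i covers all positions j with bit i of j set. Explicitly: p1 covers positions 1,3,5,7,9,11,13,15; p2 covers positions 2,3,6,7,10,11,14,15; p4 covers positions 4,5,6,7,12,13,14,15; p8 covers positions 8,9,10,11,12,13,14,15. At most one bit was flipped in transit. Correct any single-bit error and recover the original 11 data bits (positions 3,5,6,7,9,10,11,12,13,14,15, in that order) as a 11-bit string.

00011101111

s1: b1⊕b3⊕b5⊕b7⊕b9⊕b11⊕b13⊕b15 = 0⊕0⊕0⊕1⊕1⊕0⊕1⊕1 = 0
s2: b2⊕b3⊕b6⊕b7⊕b10⊕b11⊕b14⊕b15 = 1⊕0⊕0⊕1⊕1⊕0⊕1⊕1 = 1
s4: b4⊕b5⊕b6⊕b7⊕b12⊕b13⊕b14⊕b15 = 1⊕0⊕0⊕1⊕1⊕1⊕1⊕1 = 0
s8: b8⊕b9⊕b10⊕b11⊕b12⊕b13⊕b14⊕b15 = 0⊕1⊕1⊕0⊕1⊕1⊕1⊕1 = 0
Syndrome (s8...s1) = 0010 → position 2.
Flip bit 2: corrected codeword = 000100101101111
Data bits at positions 3,5,6,7,9,10,11,12,13,14,15: 00011101111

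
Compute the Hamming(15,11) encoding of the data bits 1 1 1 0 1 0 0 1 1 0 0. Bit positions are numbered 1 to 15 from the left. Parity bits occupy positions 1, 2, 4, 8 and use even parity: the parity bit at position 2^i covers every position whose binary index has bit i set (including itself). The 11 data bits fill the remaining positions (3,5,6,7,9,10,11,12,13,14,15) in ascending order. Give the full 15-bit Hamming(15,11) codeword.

001011011001100

Place data bits at non-power-of-two positions: b3=1, b5=1, b6=1, b7=0, b9=1, b10=0, b11=0, b12=1, b13=1, b14=0, b15=0.
p1 = XOR of data positions {3,5,7,9,11,13,15} = 1⊕1⊕0⊕1⊕0⊕1⊕0 = 0
p2 = XOR of data positions {3,6,7,10,11,14,15} = 1⊕1⊕0⊕0⊕0⊕0⊕0 = 0
p4 = XOR of data positions {5,6,7,12,13,14,15} = 1⊕1⊕0⊕1⊕1⊕0⊕0 = 0
p8 = XOR of data positions {9,10,11,12,13,14,15} = 1⊕0⊕0⊕1⊕1⊕0⊕0 = 1
Codeword b1..b15 = 001011011001100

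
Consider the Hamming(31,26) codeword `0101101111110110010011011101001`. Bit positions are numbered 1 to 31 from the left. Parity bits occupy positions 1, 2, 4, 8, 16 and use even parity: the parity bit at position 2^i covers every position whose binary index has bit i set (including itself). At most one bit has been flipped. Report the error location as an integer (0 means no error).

0

s1: b1⊕b3⊕b5⊕b7⊕b9⊕b11⊕b13⊕b15⊕b17⊕b19⊕b21⊕b23⊕b25⊕b27⊕b29⊕b31 = 0⊕0⊕1⊕1⊕1⊕1⊕0⊕1⊕0⊕0⊕1⊕0⊕1⊕0⊕0⊕1 = 0
s2: b2⊕b3⊕b6⊕b7⊕b10⊕b11⊕b14⊕b15⊕b18⊕b19⊕b22⊕b23⊕b26⊕b27⊕b30⊕b31 = 1⊕0⊕0⊕1⊕1⊕1⊕1⊕1⊕1⊕0⊕1⊕0⊕1⊕0⊕0⊕1 = 0
s4: b4⊕b5⊕b6⊕b7⊕b12⊕b13⊕b14⊕b15⊕b20⊕b21⊕b22⊕b23⊕b28⊕b29⊕b30⊕b31 = 1⊕1⊕0⊕1⊕1⊕0⊕1⊕1⊕0⊕1⊕1⊕0⊕1⊕0⊕0⊕1 = 0
s8: b8⊕b9⊕b10⊕b11⊕b12⊕b13⊕b14⊕b15⊕b24⊕b25⊕b26⊕b27⊕b28⊕b29⊕b30⊕b31 = 1⊕1⊕1⊕1⊕1⊕0⊕1⊕1⊕1⊕1⊕1⊕0⊕1⊕0⊕0⊕1 = 0
s16: b16⊕b17⊕b18⊕b19⊕b20⊕b21⊕b22⊕b23⊕b24⊕b25⊕b26⊕b27⊕b28⊕b29⊕b30⊕b31 = 0⊕0⊕1⊕0⊕0⊕1⊕1⊕0⊕1⊕1⊕1⊕0⊕1⊕0⊕0⊕1 = 0
Syndrome (s16...s1) = 00000 → position 0 (no error).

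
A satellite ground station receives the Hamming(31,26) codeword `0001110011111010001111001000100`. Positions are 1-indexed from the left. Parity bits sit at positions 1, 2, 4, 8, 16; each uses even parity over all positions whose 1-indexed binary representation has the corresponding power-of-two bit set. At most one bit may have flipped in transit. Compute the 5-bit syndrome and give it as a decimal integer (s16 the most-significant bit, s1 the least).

s1: b1⊕b3⊕b5⊕b7⊕b9⊕b11⊕b13⊕b15⊕b17⊕b19⊕b21⊕b23⊕b25⊕b27⊕b29⊕b31 = 0⊕0⊕1⊕0⊕1⊕1⊕1⊕1⊕0⊕1⊕1⊕0⊕1⊕0⊕1⊕0 = 1
s2: b2⊕b3⊕b6⊕b7⊕b10⊕b11⊕b14⊕b15⊕b18⊕b19⊕b22⊕b23⊕b26⊕b27⊕b30⊕b31 = 0⊕0⊕1⊕0⊕1⊕1⊕0⊕1⊕0⊕1⊕1⊕0⊕0⊕0⊕0⊕0 = 0
s4: b4⊕b5⊕b6⊕b7⊕b12⊕b13⊕b14⊕b15⊕b20⊕b21⊕b22⊕b23⊕b28⊕b29⊕b30⊕b31 = 1⊕1⊕1⊕0⊕1⊕1⊕0⊕1⊕1⊕1⊕1⊕0⊕0⊕1⊕0⊕0 = 0
s8: b8⊕b9⊕b10⊕b11⊕b12⊕b13⊕b14⊕b15⊕b24⊕b25⊕b26⊕b27⊕b28⊕b29⊕b30⊕b31 = 0⊕1⊕1⊕1⊕1⊕1⊕0⊕1⊕0⊕1⊕0⊕0⊕0⊕1⊕0⊕0 = 0
s16: b16⊕b17⊕b18⊕b19⊕b20⊕b21⊕b22⊕b23⊕b24⊕b25⊕b26⊕b27⊕b28⊕b29⊕b30⊕b31 = 0⊕0⊕0⊕1⊕1⊕1⊕1⊕0⊕0⊕1⊕0⊕0⊕0⊕1⊕0⊕0 = 0
Syndrome (s16...s1) = 00001 → position 1.

1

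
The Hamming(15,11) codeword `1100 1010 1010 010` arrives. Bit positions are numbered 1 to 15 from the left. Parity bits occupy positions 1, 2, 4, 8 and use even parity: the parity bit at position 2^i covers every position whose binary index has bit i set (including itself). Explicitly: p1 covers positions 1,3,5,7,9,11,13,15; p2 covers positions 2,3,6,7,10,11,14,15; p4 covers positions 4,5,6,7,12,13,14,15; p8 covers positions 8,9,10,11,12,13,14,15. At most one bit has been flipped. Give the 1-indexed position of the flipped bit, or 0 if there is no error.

13

s1: b1⊕b3⊕b5⊕b7⊕b9⊕b11⊕b13⊕b15 = 1⊕0⊕1⊕1⊕1⊕1⊕0⊕0 = 1
s2: b2⊕b3⊕b6⊕b7⊕b10⊕b11⊕b14⊕b15 = 1⊕0⊕0⊕1⊕0⊕1⊕1⊕0 = 0
s4: b4⊕b5⊕b6⊕b7⊕b12⊕b13⊕b14⊕b15 = 0⊕1⊕0⊕1⊕0⊕0⊕1⊕0 = 1
s8: b8⊕b9⊕b10⊕b11⊕b12⊕b13⊕b14⊕b15 = 0⊕1⊕0⊕1⊕0⊕0⊕1⊕0 = 1
Syndrome (s8...s1) = 1101 → position 13.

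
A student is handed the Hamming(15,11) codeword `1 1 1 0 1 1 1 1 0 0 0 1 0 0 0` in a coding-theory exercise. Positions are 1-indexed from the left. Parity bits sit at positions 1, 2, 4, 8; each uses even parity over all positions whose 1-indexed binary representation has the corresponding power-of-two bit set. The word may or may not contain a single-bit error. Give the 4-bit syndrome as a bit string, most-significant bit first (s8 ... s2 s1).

0000

s1: b1⊕b3⊕b5⊕b7⊕b9⊕b11⊕b13⊕b15 = 1⊕1⊕1⊕1⊕0⊕0⊕0⊕0 = 0
s2: b2⊕b3⊕b6⊕b7⊕b10⊕b11⊕b14⊕b15 = 1⊕1⊕1⊕1⊕0⊕0⊕0⊕0 = 0
s4: b4⊕b5⊕b6⊕b7⊕b12⊕b13⊕b14⊕b15 = 0⊕1⊕1⊕1⊕1⊕0⊕0⊕0 = 0
s8: b8⊕b9⊕b10⊕b11⊕b12⊕b13⊕b14⊕b15 = 1⊕0⊕0⊕0⊕1⊕0⊕0⊕0 = 0
Syndrome (s8...s1) = 0000 → position 0 (no error).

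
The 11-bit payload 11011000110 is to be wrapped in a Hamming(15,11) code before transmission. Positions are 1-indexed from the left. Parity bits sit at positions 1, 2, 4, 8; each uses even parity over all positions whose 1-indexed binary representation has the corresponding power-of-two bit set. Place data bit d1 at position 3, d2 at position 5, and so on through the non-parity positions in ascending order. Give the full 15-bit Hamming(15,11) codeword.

111010111000110

Place data bits at non-power-of-two positions: b3=1, b5=1, b6=0, b7=1, b9=1, b10=0, b11=0, b12=0, b13=1, b14=1, b15=0.
p1 = XOR of data positions {3,5,7,9,11,13,15} = 1⊕1⊕1⊕1⊕0⊕1⊕0 = 1
p2 = XOR of data positions {3,6,7,10,11,14,15} = 1⊕0⊕1⊕0⊕0⊕1⊕0 = 1
p4 = XOR of data positions {5,6,7,12,13,14,15} = 1⊕0⊕1⊕0⊕1⊕1⊕0 = 0
p8 = XOR of data positions {9,10,11,12,13,14,15} = 1⊕0⊕0⊕0⊕1⊕1⊕0 = 1
Codeword b1..b15 = 111010111000110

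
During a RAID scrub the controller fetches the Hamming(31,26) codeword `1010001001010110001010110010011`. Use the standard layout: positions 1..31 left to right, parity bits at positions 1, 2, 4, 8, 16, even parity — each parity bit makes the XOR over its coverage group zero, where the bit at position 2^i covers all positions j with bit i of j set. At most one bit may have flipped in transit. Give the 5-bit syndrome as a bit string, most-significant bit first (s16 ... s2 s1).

s1: b1⊕b3⊕b5⊕b7⊕b9⊕b11⊕b13⊕b15⊕b17⊕b19⊕b21⊕b23⊕b25⊕b27⊕b29⊕b31 = 1⊕1⊕0⊕1⊕0⊕0⊕0⊕1⊕0⊕1⊕1⊕1⊕0⊕1⊕0⊕1 = 1
s2: b2⊕b3⊕b6⊕b7⊕b10⊕b11⊕b14⊕b15⊕b18⊕b19⊕b22⊕b23⊕b26⊕b27⊕b30⊕b31 = 0⊕1⊕0⊕1⊕1⊕0⊕1⊕1⊕0⊕1⊕0⊕1⊕0⊕1⊕1⊕1 = 0
s4: b4⊕b5⊕b6⊕b7⊕b12⊕b13⊕b14⊕b15⊕b20⊕b21⊕b22⊕b23⊕b28⊕b29⊕b30⊕b31 = 0⊕0⊕0⊕1⊕1⊕0⊕1⊕1⊕0⊕1⊕0⊕1⊕0⊕0⊕1⊕1 = 0
s8: b8⊕b9⊕b10⊕b11⊕b12⊕b13⊕b14⊕b15⊕b24⊕b25⊕b26⊕b27⊕b28⊕b29⊕b30⊕b31 = 0⊕0⊕1⊕0⊕1⊕0⊕1⊕1⊕1⊕0⊕0⊕1⊕0⊕0⊕1⊕1 = 0
s16: b16⊕b17⊕b18⊕b19⊕b20⊕b21⊕b22⊕b23⊕b24⊕b25⊕b26⊕b27⊕b28⊕b29⊕b30⊕b31 = 0⊕0⊕0⊕1⊕0⊕1⊕0⊕1⊕1⊕0⊕0⊕1⊕0⊕0⊕1⊕1 = 1
Syndrome (s16...s1) = 10001 → position 17.

10001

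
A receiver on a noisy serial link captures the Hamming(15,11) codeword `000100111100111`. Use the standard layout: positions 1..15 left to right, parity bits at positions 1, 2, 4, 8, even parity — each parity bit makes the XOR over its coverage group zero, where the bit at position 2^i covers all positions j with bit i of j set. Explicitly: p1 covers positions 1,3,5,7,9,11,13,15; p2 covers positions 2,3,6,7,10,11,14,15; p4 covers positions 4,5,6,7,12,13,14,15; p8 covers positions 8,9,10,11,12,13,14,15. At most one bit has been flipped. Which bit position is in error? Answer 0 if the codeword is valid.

4

s1: b1⊕b3⊕b5⊕b7⊕b9⊕b11⊕b13⊕b15 = 0⊕0⊕0⊕1⊕1⊕0⊕1⊕1 = 0
s2: b2⊕b3⊕b6⊕b7⊕b10⊕b11⊕b14⊕b15 = 0⊕0⊕0⊕1⊕1⊕0⊕1⊕1 = 0
s4: b4⊕b5⊕b6⊕b7⊕b12⊕b13⊕b14⊕b15 = 1⊕0⊕0⊕1⊕0⊕1⊕1⊕1 = 1
s8: b8⊕b9⊕b10⊕b11⊕b12⊕b13⊕b14⊕b15 = 1⊕1⊕1⊕0⊕0⊕1⊕1⊕1 = 0
Syndrome (s8...s1) = 0100 → position 4.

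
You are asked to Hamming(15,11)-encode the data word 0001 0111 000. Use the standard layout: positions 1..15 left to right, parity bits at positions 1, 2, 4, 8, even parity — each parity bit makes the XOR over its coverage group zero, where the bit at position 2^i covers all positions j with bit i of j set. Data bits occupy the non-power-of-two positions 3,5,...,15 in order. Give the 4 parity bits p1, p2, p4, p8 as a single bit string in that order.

Place data bits at non-power-of-two positions: b3=0, b5=0, b6=0, b7=1, b9=0, b10=1, b11=1, b12=1, b13=0, b14=0, b15=0.
p1 = XOR of data positions {3,5,7,9,11,13,15} = 0⊕0⊕1⊕0⊕1⊕0⊕0 = 0
p2 = XOR of data positions {3,6,7,10,11,14,15} = 0⊕0⊕1⊕1⊕1⊕0⊕0 = 1
p4 = XOR of data positions {5,6,7,12,13,14,15} = 0⊕0⊕1⊕1⊕0⊕0⊕0 = 0
p8 = XOR of data positions {9,10,11,12,13,14,15} = 0⊕1⊕1⊕1⊕0⊕0⊕0 = 1
Parity bits p1,p2,p4,p8 = 0101

0101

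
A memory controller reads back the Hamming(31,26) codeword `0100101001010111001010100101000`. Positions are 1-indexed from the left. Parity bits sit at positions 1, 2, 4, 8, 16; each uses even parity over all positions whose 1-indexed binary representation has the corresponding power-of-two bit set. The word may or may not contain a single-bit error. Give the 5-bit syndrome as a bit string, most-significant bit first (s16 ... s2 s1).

00000

s1: b1⊕b3⊕b5⊕b7⊕b9⊕b11⊕b13⊕b15⊕b17⊕b19⊕b21⊕b23⊕b25⊕b27⊕b29⊕b31 = 0⊕0⊕1⊕1⊕0⊕0⊕0⊕1⊕0⊕1⊕1⊕1⊕0⊕0⊕0⊕0 = 0
s2: b2⊕b3⊕b6⊕b7⊕b10⊕b11⊕b14⊕b15⊕b18⊕b19⊕b22⊕b23⊕b26⊕b27⊕b30⊕b31 = 1⊕0⊕0⊕1⊕1⊕0⊕1⊕1⊕0⊕1⊕0⊕1⊕1⊕0⊕0⊕0 = 0
s4: b4⊕b5⊕b6⊕b7⊕b12⊕b13⊕b14⊕b15⊕b20⊕b21⊕b22⊕b23⊕b28⊕b29⊕b30⊕b31 = 0⊕1⊕0⊕1⊕1⊕0⊕1⊕1⊕0⊕1⊕0⊕1⊕1⊕0⊕0⊕0 = 0
s8: b8⊕b9⊕b10⊕b11⊕b12⊕b13⊕b14⊕b15⊕b24⊕b25⊕b26⊕b27⊕b28⊕b29⊕b30⊕b31 = 0⊕0⊕1⊕0⊕1⊕0⊕1⊕1⊕0⊕0⊕1⊕0⊕1⊕0⊕0⊕0 = 0
s16: b16⊕b17⊕b18⊕b19⊕b20⊕b21⊕b22⊕b23⊕b24⊕b25⊕b26⊕b27⊕b28⊕b29⊕b30⊕b31 = 1⊕0⊕0⊕1⊕0⊕1⊕0⊕1⊕0⊕0⊕1⊕0⊕1⊕0⊕0⊕0 = 0
Syndrome (s16...s1) = 00000 → position 0 (no error).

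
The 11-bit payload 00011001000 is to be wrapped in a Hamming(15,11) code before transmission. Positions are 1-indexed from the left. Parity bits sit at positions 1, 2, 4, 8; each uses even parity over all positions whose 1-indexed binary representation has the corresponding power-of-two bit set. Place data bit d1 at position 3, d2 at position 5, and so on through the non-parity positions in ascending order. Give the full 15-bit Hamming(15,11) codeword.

Place data bits at non-power-of-two positions: b3=0, b5=0, b6=0, b7=1, b9=1, b10=0, b11=0, b12=1, b13=0, b14=0, b15=0.
p1 = XOR of data positions {3,5,7,9,11,13,15} = 0⊕0⊕1⊕1⊕0⊕0⊕0 = 0
p2 = XOR of data positions {3,6,7,10,11,14,15} = 0⊕0⊕1⊕0⊕0⊕0⊕0 = 1
p4 = XOR of data positions {5,6,7,12,13,14,15} = 0⊕0⊕1⊕1⊕0⊕0⊕0 = 0
p8 = XOR of data positions {9,10,11,12,13,14,15} = 1⊕0⊕0⊕1⊕0⊕0⊕0 = 0
Codeword b1..b15 = 010000101001000

010000101001000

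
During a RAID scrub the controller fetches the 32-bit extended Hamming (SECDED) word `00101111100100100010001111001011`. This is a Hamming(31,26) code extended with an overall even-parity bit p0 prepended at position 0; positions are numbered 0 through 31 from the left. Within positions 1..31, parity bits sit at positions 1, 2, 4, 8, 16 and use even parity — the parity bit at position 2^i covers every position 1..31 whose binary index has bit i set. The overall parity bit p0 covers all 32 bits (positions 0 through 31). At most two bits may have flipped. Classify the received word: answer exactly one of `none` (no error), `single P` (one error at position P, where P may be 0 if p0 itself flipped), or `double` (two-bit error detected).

s1: b1⊕b3⊕b5⊕b7⊕b9⊕b11⊕b13⊕b15⊕b17⊕b19⊕b21⊕b23⊕b25⊕b27⊕b29⊕b31 = 0⊕0⊕1⊕1⊕0⊕1⊕0⊕0⊕0⊕0⊕0⊕1⊕1⊕0⊕0⊕1 = 0
s2: b2⊕b3⊕b6⊕b7⊕b10⊕b11⊕b14⊕b15⊕b18⊕b19⊕b22⊕b23⊕b26⊕b27⊕b30⊕b31 = 1⊕0⊕1⊕1⊕0⊕1⊕1⊕0⊕1⊕0⊕1⊕1⊕0⊕0⊕1⊕1 = 0
s4: b4⊕b5⊕b6⊕b7⊕b12⊕b13⊕b14⊕b15⊕b20⊕b21⊕b22⊕b23⊕b28⊕b29⊕b30⊕b31 = 1⊕1⊕1⊕1⊕0⊕0⊕1⊕0⊕0⊕0⊕1⊕1⊕1⊕0⊕1⊕1 = 0
s8: b8⊕b9⊕b10⊕b11⊕b12⊕b13⊕b14⊕b15⊕b24⊕b25⊕b26⊕b27⊕b28⊕b29⊕b30⊕b31 = 1⊕0⊕0⊕1⊕0⊕0⊕1⊕0⊕1⊕1⊕0⊕0⊕1⊕0⊕1⊕1 = 0
s16: b16⊕b17⊕b18⊕b19⊕b20⊕b21⊕b22⊕b23⊕b24⊕b25⊕b26⊕b27⊕b28⊕b29⊕b30⊕b31 = 0⊕0⊕1⊕0⊕0⊕0⊕1⊕1⊕1⊕1⊕0⊕0⊕1⊕0⊕1⊕1 = 0
Syndrome (s16...s1) = 00000 → position 0 (no error).
Overall parity (XOR of all 32 bits, including p0): 0⊕0⊕1⊕0⊕1⊕1⊕1⊕1⊕1⊕0⊕0⊕1⊕0⊕0⊕1⊕0⊕0⊕0⊕1⊕0⊕0⊕0⊕1⊕1⊕1⊕1⊕0⊕0⊕1⊕0⊕1⊕1 = 0
Overall=0, syndrome position=0 → no error.

none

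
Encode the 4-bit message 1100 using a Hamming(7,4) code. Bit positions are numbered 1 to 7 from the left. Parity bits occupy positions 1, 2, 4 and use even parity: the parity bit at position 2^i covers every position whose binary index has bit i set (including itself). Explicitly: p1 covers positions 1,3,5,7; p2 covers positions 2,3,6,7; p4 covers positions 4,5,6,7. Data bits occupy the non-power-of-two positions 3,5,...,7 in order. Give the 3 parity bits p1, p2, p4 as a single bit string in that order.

Place data bits at non-power-of-two positions: b3=1, b5=1, b6=0, b7=0.
p1 = XOR of data positions {3,5,7} = 1⊕1⊕0 = 0
p2 = XOR of data positions {3,6,7} = 1⊕0⊕0 = 1
p4 = XOR of data positions {5,6,7} = 1⊕0⊕0 = 1
Parity bits p1,p2,p4 = 011

011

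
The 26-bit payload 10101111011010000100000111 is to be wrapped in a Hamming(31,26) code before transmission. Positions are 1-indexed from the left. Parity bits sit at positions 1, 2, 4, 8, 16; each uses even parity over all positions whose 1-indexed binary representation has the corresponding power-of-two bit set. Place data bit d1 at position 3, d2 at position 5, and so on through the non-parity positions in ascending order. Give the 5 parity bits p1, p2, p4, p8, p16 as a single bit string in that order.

Place data bits at non-power-of-two positions: b3=1, b5=0, b6=1, b7=0, b9=1, b10=1, b11=1, b12=1, b13=0, b14=1, b15=1, b17=0, b18=1, b19=0, b20=0, b21=0, b22=0, b23=1, b24=0, b25=0, b26=0, b27=0, b28=0, b29=1, b30=1, b31=1.
p1 = XOR of data positions {3,5,7,9,11,13,15,17,19,21,23,25,27,29,31} = 1⊕0⊕0⊕1⊕1⊕0⊕1⊕0⊕0⊕0⊕1⊕0⊕0⊕1⊕1 = 1
p2 = XOR of data positions {3,6,7,10,11,14,15,18,19,22,23,26,27,30,31} = 1⊕1⊕0⊕1⊕1⊕1⊕1⊕1⊕0⊕0⊕1⊕0⊕0⊕1⊕1 = 0
p4 = XOR of data positions {5,6,7,12,13,14,15,20,21,22,23,28,29,30,31} = 0⊕1⊕0⊕1⊕0⊕1⊕1⊕0⊕0⊕0⊕1⊕0⊕1⊕1⊕1 = 0
p8 = XOR of data positions {9,10,11,12,13,14,15,24,25,26,27,28,29,30,31} = 1⊕1⊕1⊕1⊕0⊕1⊕1⊕0⊕0⊕0⊕0⊕0⊕1⊕1⊕1 = 1
p16 = XOR of data positions {17,18,19,20,21,22,23,24,25,26,27,28,29,30,31} = 0⊕1⊕0⊕0⊕0⊕0⊕1⊕0⊕0⊕0⊕0⊕0⊕1⊕1⊕1 = 1
Parity bits p1,p2,p4,p8,p16 = 10011

10011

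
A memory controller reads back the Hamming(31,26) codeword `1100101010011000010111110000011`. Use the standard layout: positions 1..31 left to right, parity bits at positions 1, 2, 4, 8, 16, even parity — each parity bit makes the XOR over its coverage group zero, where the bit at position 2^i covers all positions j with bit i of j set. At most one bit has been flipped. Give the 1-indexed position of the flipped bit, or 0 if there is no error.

s1: b1⊕b3⊕b5⊕b7⊕b9⊕b11⊕b13⊕b15⊕b17⊕b19⊕b21⊕b23⊕b25⊕b27⊕b29⊕b31 = 1⊕0⊕1⊕1⊕1⊕0⊕1⊕0⊕0⊕0⊕1⊕1⊕0⊕0⊕0⊕1 = 0
s2: b2⊕b3⊕b6⊕b7⊕b10⊕b11⊕b14⊕b15⊕b18⊕b19⊕b22⊕b23⊕b26⊕b27⊕b30⊕b31 = 1⊕0⊕0⊕1⊕0⊕0⊕0⊕0⊕1⊕0⊕1⊕1⊕0⊕0⊕1⊕1 = 1
s4: b4⊕b5⊕b6⊕b7⊕b12⊕b13⊕b14⊕b15⊕b20⊕b21⊕b22⊕b23⊕b28⊕b29⊕b30⊕b31 = 0⊕1⊕0⊕1⊕1⊕1⊕0⊕0⊕1⊕1⊕1⊕1⊕0⊕0⊕1⊕1 = 0
s8: b8⊕b9⊕b10⊕b11⊕b12⊕b13⊕b14⊕b15⊕b24⊕b25⊕b26⊕b27⊕b28⊕b29⊕b30⊕b31 = 0⊕1⊕0⊕0⊕1⊕1⊕0⊕0⊕1⊕0⊕0⊕0⊕0⊕0⊕1⊕1 = 0
s16: b16⊕b17⊕b18⊕b19⊕b20⊕b21⊕b22⊕b23⊕b24⊕b25⊕b26⊕b27⊕b28⊕b29⊕b30⊕b31 = 0⊕0⊕1⊕0⊕1⊕1⊕1⊕1⊕1⊕0⊕0⊕0⊕0⊕0⊕1⊕1 = 0
Syndrome (s16...s1) = 00010 → position 2.

2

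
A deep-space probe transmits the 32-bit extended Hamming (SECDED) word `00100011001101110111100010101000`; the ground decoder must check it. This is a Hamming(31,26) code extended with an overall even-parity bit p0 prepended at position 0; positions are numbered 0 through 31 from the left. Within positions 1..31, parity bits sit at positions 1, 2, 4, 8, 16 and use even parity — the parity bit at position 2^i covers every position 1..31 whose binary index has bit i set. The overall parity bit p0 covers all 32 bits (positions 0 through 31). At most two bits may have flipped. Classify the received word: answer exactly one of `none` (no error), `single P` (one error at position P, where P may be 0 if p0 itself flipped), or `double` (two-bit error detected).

s1: b1⊕b3⊕b5⊕b7⊕b9⊕b11⊕b13⊕b15⊕b17⊕b19⊕b21⊕b23⊕b25⊕b27⊕b29⊕b31 = 0⊕0⊕0⊕1⊕0⊕1⊕1⊕1⊕1⊕1⊕0⊕0⊕0⊕0⊕0⊕0 = 0
s2: b2⊕b3⊕b6⊕b7⊕b10⊕b11⊕b14⊕b15⊕b18⊕b19⊕b22⊕b23⊕b26⊕b27⊕b30⊕b31 = 1⊕0⊕1⊕1⊕1⊕1⊕1⊕1⊕1⊕1⊕0⊕0⊕1⊕0⊕0⊕0 = 0
s4: b4⊕b5⊕b6⊕b7⊕b12⊕b13⊕b14⊕b15⊕b20⊕b21⊕b22⊕b23⊕b28⊕b29⊕b30⊕b31 = 0⊕0⊕1⊕1⊕0⊕1⊕1⊕1⊕1⊕0⊕0⊕0⊕1⊕0⊕0⊕0 = 1
s8: b8⊕b9⊕b10⊕b11⊕b12⊕b13⊕b14⊕b15⊕b24⊕b25⊕b26⊕b27⊕b28⊕b29⊕b30⊕b31 = 0⊕0⊕1⊕1⊕0⊕1⊕1⊕1⊕1⊕0⊕1⊕0⊕1⊕0⊕0⊕0 = 0
s16: b16⊕b17⊕b18⊕b19⊕b20⊕b21⊕b22⊕b23⊕b24⊕b25⊕b26⊕b27⊕b28⊕b29⊕b30⊕b31 = 0⊕1⊕1⊕1⊕1⊕0⊕0⊕0⊕1⊕0⊕1⊕0⊕1⊕0⊕0⊕0 = 1
Syndrome (s16...s1) = 10100 → position 20.
Overall parity (XOR of all 32 bits, including p0): 0⊕0⊕1⊕0⊕0⊕0⊕1⊕1⊕0⊕0⊕1⊕1⊕0⊕1⊕1⊕1⊕0⊕1⊕1⊕1⊕1⊕0⊕0⊕0⊕1⊕0⊕1⊕0⊕1⊕0⊕0⊕0 = 1
Overall=1, syndrome position=20 → single-bit error at position 20.

single 20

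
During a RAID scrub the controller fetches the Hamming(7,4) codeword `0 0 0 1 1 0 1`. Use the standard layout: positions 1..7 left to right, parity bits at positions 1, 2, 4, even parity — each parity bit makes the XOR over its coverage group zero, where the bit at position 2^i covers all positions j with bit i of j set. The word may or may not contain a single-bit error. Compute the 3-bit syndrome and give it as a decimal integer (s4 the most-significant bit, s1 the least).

6

s1: b1⊕b3⊕b5⊕b7 = 0⊕0⊕1⊕1 = 0
s2: b2⊕b3⊕b6⊕b7 = 0⊕0⊕0⊕1 = 1
s4: b4⊕b5⊕b6⊕b7 = 1⊕1⊕0⊕1 = 1
Syndrome (s4...s1) = 110 → position 6.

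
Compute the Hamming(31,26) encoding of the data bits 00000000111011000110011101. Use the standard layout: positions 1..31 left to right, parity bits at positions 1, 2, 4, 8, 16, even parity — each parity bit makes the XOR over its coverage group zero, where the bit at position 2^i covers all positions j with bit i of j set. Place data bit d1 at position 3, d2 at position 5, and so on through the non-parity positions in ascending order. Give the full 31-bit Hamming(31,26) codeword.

1101000000001110011000110011101

Place data bits at non-power-of-two positions: b3=0, b5=0, b6=0, b7=0, b9=0, b10=0, b11=0, b12=0, b13=1, b14=1, b15=1, b17=0, b18=1, b19=1, b20=0, b21=0, b22=0, b23=1, b24=1, b25=0, b26=0, b27=1, b28=1, b29=1, b30=0, b31=1.
p1 = XOR of data positions {3,5,7,9,11,13,15,17,19,21,23,25,27,29,31} = 0⊕0⊕0⊕0⊕0⊕1⊕1⊕0⊕1⊕0⊕1⊕0⊕1⊕1⊕1 = 1
p2 = XOR of data positions {3,6,7,10,11,14,15,18,19,22,23,26,27,30,31} = 0⊕0⊕0⊕0⊕0⊕1⊕1⊕1⊕1⊕0⊕1⊕0⊕1⊕0⊕1 = 1
p4 = XOR of data positions {5,6,7,12,13,14,15,20,21,22,23,28,29,30,31} = 0⊕0⊕0⊕0⊕1⊕1⊕1⊕0⊕0⊕0⊕1⊕1⊕1⊕0⊕1 = 1
p8 = XOR of data positions {9,10,11,12,13,14,15,24,25,26,27,28,29,30,31} = 0⊕0⊕0⊕0⊕1⊕1⊕1⊕1⊕0⊕0⊕1⊕1⊕1⊕0⊕1 = 0
p16 = XOR of data positions {17,18,19,20,21,22,23,24,25,26,27,28,29,30,31} = 0⊕1⊕1⊕0⊕0⊕0⊕1⊕1⊕0⊕0⊕1⊕1⊕1⊕0⊕1 = 0
Codeword b1..b31 = 1101000000001110011000110011101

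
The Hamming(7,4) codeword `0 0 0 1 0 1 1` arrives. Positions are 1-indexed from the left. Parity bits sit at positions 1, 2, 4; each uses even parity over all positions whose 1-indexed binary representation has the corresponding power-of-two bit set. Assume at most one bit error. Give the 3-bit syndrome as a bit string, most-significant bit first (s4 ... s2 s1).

s1: b1⊕b3⊕b5⊕b7 = 0⊕0⊕0⊕1 = 1
s2: b2⊕b3⊕b6⊕b7 = 0⊕0⊕1⊕1 = 0
s4: b4⊕b5⊕b6⊕b7 = 1⊕0⊕1⊕1 = 1
Syndrome (s4...s1) = 101 → position 5.

101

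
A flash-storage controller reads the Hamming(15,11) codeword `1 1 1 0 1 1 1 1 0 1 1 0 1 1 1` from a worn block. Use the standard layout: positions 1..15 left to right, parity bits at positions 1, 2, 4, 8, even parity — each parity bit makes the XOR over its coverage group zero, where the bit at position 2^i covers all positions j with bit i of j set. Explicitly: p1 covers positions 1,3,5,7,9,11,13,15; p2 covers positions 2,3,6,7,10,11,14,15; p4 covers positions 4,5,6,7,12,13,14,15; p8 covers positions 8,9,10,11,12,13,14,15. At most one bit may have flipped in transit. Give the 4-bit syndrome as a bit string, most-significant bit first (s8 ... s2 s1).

0001

s1: b1⊕b3⊕b5⊕b7⊕b9⊕b11⊕b13⊕b15 = 1⊕1⊕1⊕1⊕0⊕1⊕1⊕1 = 1
s2: b2⊕b3⊕b6⊕b7⊕b10⊕b11⊕b14⊕b15 = 1⊕1⊕1⊕1⊕1⊕1⊕1⊕1 = 0
s4: b4⊕b5⊕b6⊕b7⊕b12⊕b13⊕b14⊕b15 = 0⊕1⊕1⊕1⊕0⊕1⊕1⊕1 = 0
s8: b8⊕b9⊕b10⊕b11⊕b12⊕b13⊕b14⊕b15 = 1⊕0⊕1⊕1⊕0⊕1⊕1⊕1 = 0
Syndrome (s8...s1) = 0001 → position 1.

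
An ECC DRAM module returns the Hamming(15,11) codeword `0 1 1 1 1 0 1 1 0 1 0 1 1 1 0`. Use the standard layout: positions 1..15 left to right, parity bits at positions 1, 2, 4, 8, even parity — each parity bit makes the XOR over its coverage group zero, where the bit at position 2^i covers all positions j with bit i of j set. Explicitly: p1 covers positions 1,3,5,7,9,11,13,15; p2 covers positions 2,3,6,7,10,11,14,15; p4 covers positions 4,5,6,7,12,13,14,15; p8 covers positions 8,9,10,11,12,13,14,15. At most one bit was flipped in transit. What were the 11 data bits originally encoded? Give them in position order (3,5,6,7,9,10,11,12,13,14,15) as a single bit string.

11010001110

s1: b1⊕b3⊕b5⊕b7⊕b9⊕b11⊕b13⊕b15 = 0⊕1⊕1⊕1⊕0⊕0⊕1⊕0 = 0
s2: b2⊕b3⊕b6⊕b7⊕b10⊕b11⊕b14⊕b15 = 1⊕1⊕0⊕1⊕1⊕0⊕1⊕0 = 1
s4: b4⊕b5⊕b6⊕b7⊕b12⊕b13⊕b14⊕b15 = 1⊕1⊕0⊕1⊕1⊕1⊕1⊕0 = 0
s8: b8⊕b9⊕b10⊕b11⊕b12⊕b13⊕b14⊕b15 = 1⊕0⊕1⊕0⊕1⊕1⊕1⊕0 = 1
Syndrome (s8...s1) = 1010 → position 10.
Flip bit 10: corrected codeword = 011110110001110
Data bits at positions 3,5,6,7,9,10,11,12,13,14,15: 11010001110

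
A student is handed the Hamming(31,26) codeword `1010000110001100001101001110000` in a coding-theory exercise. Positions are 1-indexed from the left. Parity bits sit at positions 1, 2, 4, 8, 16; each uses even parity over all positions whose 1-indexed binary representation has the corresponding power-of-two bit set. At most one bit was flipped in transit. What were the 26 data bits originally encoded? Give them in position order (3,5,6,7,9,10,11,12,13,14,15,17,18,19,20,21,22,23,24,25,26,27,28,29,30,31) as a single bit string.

10000000110001101001110000

s1: b1⊕b3⊕b5⊕b7⊕b9⊕b11⊕b13⊕b15⊕b17⊕b19⊕b21⊕b23⊕b25⊕b27⊕b29⊕b31 = 1⊕1⊕0⊕0⊕1⊕0⊕1⊕0⊕0⊕1⊕0⊕0⊕1⊕1⊕0⊕0 = 1
s2: b2⊕b3⊕b6⊕b7⊕b10⊕b11⊕b14⊕b15⊕b18⊕b19⊕b22⊕b23⊕b26⊕b27⊕b30⊕b31 = 0⊕1⊕0⊕0⊕0⊕0⊕1⊕0⊕0⊕1⊕1⊕0⊕1⊕1⊕0⊕0 = 0
s4: b4⊕b5⊕b6⊕b7⊕b12⊕b13⊕b14⊕b15⊕b20⊕b21⊕b22⊕b23⊕b28⊕b29⊕b30⊕b31 = 0⊕0⊕0⊕0⊕0⊕1⊕1⊕0⊕1⊕0⊕1⊕0⊕0⊕0⊕0⊕0 = 0
s8: b8⊕b9⊕b10⊕b11⊕b12⊕b13⊕b14⊕b15⊕b24⊕b25⊕b26⊕b27⊕b28⊕b29⊕b30⊕b31 = 1⊕1⊕0⊕0⊕0⊕1⊕1⊕0⊕0⊕1⊕1⊕1⊕0⊕0⊕0⊕0 = 1
s16: b16⊕b17⊕b18⊕b19⊕b20⊕b21⊕b22⊕b23⊕b24⊕b25⊕b26⊕b27⊕b28⊕b29⊕b30⊕b31 = 0⊕0⊕0⊕1⊕1⊕0⊕1⊕0⊕0⊕1⊕1⊕1⊕0⊕0⊕0⊕0 = 0
Syndrome (s16...s1) = 01001 → position 9.
Flip bit 9: corrected codeword = 1010000100001100001101001110000
Data bits at positions 3,5,6,7,9,10,11,12,13,14,15,17,18,19,20,21,22,23,24,25,26,27,28,29,30,31: 10000000110001101001110000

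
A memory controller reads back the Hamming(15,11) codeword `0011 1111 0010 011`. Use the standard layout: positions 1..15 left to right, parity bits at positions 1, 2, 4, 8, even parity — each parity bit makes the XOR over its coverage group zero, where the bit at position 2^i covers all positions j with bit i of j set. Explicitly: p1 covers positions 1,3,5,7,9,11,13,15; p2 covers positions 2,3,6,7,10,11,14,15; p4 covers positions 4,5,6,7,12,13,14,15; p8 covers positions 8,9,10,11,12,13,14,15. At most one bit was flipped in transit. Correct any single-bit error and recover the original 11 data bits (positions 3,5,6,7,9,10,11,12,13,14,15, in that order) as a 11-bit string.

s1: b1⊕b3⊕b5⊕b7⊕b9⊕b11⊕b13⊕b15 = 0⊕1⊕1⊕1⊕0⊕1⊕0⊕1 = 1
s2: b2⊕b3⊕b6⊕b7⊕b10⊕b11⊕b14⊕b15 = 0⊕1⊕1⊕1⊕0⊕1⊕1⊕1 = 0
s4: b4⊕b5⊕b6⊕b7⊕b12⊕b13⊕b14⊕b15 = 1⊕1⊕1⊕1⊕0⊕0⊕1⊕1 = 0
s8: b8⊕b9⊕b10⊕b11⊕b12⊕b13⊕b14⊕b15 = 1⊕0⊕0⊕1⊕0⊕0⊕1⊕1 = 0
Syndrome (s8...s1) = 0001 → position 1.
Flip bit 1: corrected codeword = 101111110010011
Data bits at positions 3,5,6,7,9,10,11,12,13,14,15: 11110010011

11110010011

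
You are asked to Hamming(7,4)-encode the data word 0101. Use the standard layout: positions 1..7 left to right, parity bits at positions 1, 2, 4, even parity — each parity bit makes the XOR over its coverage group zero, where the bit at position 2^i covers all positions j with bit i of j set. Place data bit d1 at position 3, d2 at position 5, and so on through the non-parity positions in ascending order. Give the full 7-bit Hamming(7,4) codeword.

0100101

Place data bits at non-power-of-two positions: b3=0, b5=1, b6=0, b7=1.
p1 = XOR of data positions {3,5,7} = 0⊕1⊕1 = 0
p2 = XOR of data positions {3,6,7} = 0⊕0⊕1 = 1
p4 = XOR of data positions {5,6,7} = 1⊕0⊕1 = 0
Codeword b1..b7 = 0100101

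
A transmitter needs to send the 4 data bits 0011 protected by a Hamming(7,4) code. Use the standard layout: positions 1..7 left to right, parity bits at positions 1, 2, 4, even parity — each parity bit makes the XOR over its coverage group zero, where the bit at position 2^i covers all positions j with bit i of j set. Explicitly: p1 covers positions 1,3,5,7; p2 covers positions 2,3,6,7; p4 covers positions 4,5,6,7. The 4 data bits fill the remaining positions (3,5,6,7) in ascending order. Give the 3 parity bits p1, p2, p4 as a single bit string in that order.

100

Place data bits at non-power-of-two positions: b3=0, b5=0, b6=1, b7=1.
p1 = XOR of data positions {3,5,7} = 0⊕0⊕1 = 1
p2 = XOR of data positions {3,6,7} = 0⊕1⊕1 = 0
p4 = XOR of data positions {5,6,7} = 0⊕1⊕1 = 0
Parity bits p1,p2,p4 = 100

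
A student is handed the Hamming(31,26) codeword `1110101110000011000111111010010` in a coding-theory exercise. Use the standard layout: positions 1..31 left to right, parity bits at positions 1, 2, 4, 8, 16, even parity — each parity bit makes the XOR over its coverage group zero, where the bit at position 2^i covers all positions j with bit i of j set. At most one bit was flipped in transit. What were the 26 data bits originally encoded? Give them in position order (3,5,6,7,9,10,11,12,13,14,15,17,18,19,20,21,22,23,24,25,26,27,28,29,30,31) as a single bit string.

11011000001000111101010010

s1: b1⊕b3⊕b5⊕b7⊕b9⊕b11⊕b13⊕b15⊕b17⊕b19⊕b21⊕b23⊕b25⊕b27⊕b29⊕b31 = 1⊕1⊕1⊕1⊕1⊕0⊕0⊕1⊕0⊕0⊕1⊕1⊕1⊕1⊕0⊕0 = 0
s2: b2⊕b3⊕b6⊕b7⊕b10⊕b11⊕b14⊕b15⊕b18⊕b19⊕b22⊕b23⊕b26⊕b27⊕b30⊕b31 = 1⊕1⊕0⊕1⊕0⊕0⊕0⊕1⊕0⊕0⊕1⊕1⊕0⊕1⊕1⊕0 = 0
s4: b4⊕b5⊕b6⊕b7⊕b12⊕b13⊕b14⊕b15⊕b20⊕b21⊕b22⊕b23⊕b28⊕b29⊕b30⊕b31 = 0⊕1⊕0⊕1⊕0⊕0⊕0⊕1⊕1⊕1⊕1⊕1⊕0⊕0⊕1⊕0 = 0
s8: b8⊕b9⊕b10⊕b11⊕b12⊕b13⊕b14⊕b15⊕b24⊕b25⊕b26⊕b27⊕b28⊕b29⊕b30⊕b31 = 1⊕1⊕0⊕0⊕0⊕0⊕0⊕1⊕1⊕1⊕0⊕1⊕0⊕0⊕1⊕0 = 1
s16: b16⊕b17⊕b18⊕b19⊕b20⊕b21⊕b22⊕b23⊕b24⊕b25⊕b26⊕b27⊕b28⊕b29⊕b30⊕b31 = 1⊕0⊕0⊕0⊕1⊕1⊕1⊕1⊕1⊕1⊕0⊕1⊕0⊕0⊕1⊕0 = 1
Syndrome (s16...s1) = 11000 → position 24.
Flip bit 24: corrected codeword = 1110101110000011000111101010010
Data bits at positions 3,5,6,7,9,10,11,12,13,14,15,17,18,19,20,21,22,23,24,25,26,27,28,29,30,31: 11011000001000111101010010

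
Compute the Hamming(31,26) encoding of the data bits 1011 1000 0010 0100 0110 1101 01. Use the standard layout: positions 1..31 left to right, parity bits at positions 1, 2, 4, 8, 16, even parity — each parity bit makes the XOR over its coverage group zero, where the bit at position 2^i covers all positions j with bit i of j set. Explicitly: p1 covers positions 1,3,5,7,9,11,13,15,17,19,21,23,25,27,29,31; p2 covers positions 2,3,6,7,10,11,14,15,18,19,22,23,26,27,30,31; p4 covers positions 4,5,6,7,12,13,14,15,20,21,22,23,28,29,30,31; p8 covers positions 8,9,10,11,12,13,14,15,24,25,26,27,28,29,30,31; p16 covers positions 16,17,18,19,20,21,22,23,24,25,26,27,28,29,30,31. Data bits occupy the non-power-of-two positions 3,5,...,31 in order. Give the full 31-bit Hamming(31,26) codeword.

Place data bits at non-power-of-two positions: b3=1, b5=0, b6=1, b7=1, b9=1, b10=0, b11=0, b12=0, b13=0, b14=0, b15=1, b17=0, b18=0, b19=1, b20=0, b21=0, b22=0, b23=1, b24=1, b25=0, b26=1, b27=1, b28=0, b29=1, b30=0, b31=1.
p1 = XOR of data positions {3,5,7,9,11,13,15,17,19,21,23,25,27,29,31} = 1⊕0⊕1⊕1⊕0⊕0⊕1⊕0⊕1⊕0⊕1⊕0⊕1⊕1⊕1 = 1
p2 = XOR of data positions {3,6,7,10,11,14,15,18,19,22,23,26,27,30,31} = 1⊕1⊕1⊕0⊕0⊕0⊕1⊕0⊕1⊕0⊕1⊕1⊕1⊕0⊕1 = 1
p4 = XOR of data positions {5,6,7,12,13,14,15,20,21,22,23,28,29,30,31} = 0⊕1⊕1⊕0⊕0⊕0⊕1⊕0⊕0⊕0⊕1⊕0⊕1⊕0⊕1 = 0
p8 = XOR of data positions {9,10,11,12,13,14,15,24,25,26,27,28,29,30,31} = 1⊕0⊕0⊕0⊕0⊕0⊕1⊕1⊕0⊕1⊕1⊕0⊕1⊕0⊕1 = 1
p16 = XOR of data positions {17,18,19,20,21,22,23,24,25,26,27,28,29,30,31} = 0⊕0⊕1⊕0⊕0⊕0⊕1⊕1⊕0⊕1⊕1⊕0⊕1⊕0⊕1 = 1
Codeword b1..b31 = 1110011110000011001000110110101

1110011110000011001000110110101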